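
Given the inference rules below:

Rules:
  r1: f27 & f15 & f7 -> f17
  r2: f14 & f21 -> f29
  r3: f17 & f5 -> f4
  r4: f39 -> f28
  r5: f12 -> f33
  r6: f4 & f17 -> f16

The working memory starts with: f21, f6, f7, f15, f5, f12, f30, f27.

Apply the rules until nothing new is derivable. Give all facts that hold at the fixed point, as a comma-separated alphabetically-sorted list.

Round 1: r1 [f27 & f15 & f7 -> f17]; r5 [f12 -> f33]. New: f17, f33.
Round 2: r3 [f17 & f5 -> f4]. New: f4.
Round 3: r6 [f4 & f17 -> f16]. New: f16.

f12, f15, f16, f17, f21, f27, f30, f33, f4, f5, f6, f7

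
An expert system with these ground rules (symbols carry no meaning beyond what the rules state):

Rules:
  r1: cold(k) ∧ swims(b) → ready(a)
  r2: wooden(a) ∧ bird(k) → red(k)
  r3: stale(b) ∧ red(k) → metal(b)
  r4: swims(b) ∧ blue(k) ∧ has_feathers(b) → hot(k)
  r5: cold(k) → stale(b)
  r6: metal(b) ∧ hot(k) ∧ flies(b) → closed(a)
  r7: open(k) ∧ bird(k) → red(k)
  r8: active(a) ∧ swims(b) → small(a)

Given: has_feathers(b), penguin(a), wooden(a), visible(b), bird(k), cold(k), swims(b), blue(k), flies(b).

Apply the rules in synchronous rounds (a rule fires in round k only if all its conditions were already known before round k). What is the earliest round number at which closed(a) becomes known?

3

Round 1: r1 [cold(k) ∧ swims(b) → ready(a)]; r2 [wooden(a) ∧ bird(k) → red(k)]; r4 [swims(b) ∧ blue(k) ∧ has_feathers(b) → hot(k)]; r5 [cold(k) → stale(b)]. Adds ready(a), red(k), hot(k), stale(b).
Round 2: r3 [stale(b) ∧ red(k) → metal(b)]. Adds metal(b).
Round 3: r6 [metal(b) ∧ hot(k) ∧ flies(b) → closed(a)]. Adds closed(a).
closed(a) first appears in round 3.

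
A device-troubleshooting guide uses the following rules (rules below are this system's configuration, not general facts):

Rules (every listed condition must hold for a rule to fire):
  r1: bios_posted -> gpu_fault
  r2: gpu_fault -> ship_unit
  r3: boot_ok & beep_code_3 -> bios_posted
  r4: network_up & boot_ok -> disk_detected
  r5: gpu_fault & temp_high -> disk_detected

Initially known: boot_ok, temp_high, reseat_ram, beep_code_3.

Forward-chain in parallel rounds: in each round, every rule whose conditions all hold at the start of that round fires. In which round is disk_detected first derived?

Round 1: r3 [boot_ok & beep_code_3 -> bios_posted]. New: bios_posted.
Round 2: r1 [bios_posted -> gpu_fault]. New: gpu_fault.
Round 3: r2 [gpu_fault -> ship_unit]; r5 [gpu_fault & temp_high -> disk_detected]. New: ship_unit, disk_detected.
disk_detected first appears in round 3.

3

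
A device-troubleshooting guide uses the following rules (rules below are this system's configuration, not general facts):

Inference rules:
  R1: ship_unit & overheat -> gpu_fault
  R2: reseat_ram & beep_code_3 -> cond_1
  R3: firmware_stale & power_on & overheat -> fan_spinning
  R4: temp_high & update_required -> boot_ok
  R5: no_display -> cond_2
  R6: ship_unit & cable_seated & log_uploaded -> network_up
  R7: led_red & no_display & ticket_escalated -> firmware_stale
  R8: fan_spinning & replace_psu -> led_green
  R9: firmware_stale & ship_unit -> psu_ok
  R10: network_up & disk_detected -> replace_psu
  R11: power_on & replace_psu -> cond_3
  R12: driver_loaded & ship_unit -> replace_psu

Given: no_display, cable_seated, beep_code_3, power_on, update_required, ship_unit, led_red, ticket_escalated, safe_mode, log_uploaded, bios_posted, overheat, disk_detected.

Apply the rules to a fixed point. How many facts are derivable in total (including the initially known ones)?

Round 1: R1 [ship_unit & overheat -> gpu_fault]; R5 [no_display -> cond_2]; R6 [ship_unit & cable_seated & log_uploaded -> network_up]; R7 [led_red & no_display & ticket_escalated -> firmware_stale]. New: gpu_fault, cond_2, network_up, firmware_stale.
Round 2: R3 [firmware_stale & power_on & overheat -> fan_spinning]; R9 [firmware_stale & ship_unit -> psu_ok]; R10 [network_up & disk_detected -> replace_psu]. New: fan_spinning, psu_ok, replace_psu.
Round 3: R8 [fan_spinning & replace_psu -> led_green]; R11 [power_on & replace_psu -> cond_3]. New: led_green, cond_3.
Closure: {beep_code_3, bios_posted, cable_seated, cond_2, cond_3, disk_detected, fan_spinning, firmware_stale, gpu_fault, led_green, led_red, log_uploaded, network_up, no_display, overheat, power_on, psu_ok, replace_psu, safe_mode, ship_unit, ticket_escalated, update_required} — 22 facts.

22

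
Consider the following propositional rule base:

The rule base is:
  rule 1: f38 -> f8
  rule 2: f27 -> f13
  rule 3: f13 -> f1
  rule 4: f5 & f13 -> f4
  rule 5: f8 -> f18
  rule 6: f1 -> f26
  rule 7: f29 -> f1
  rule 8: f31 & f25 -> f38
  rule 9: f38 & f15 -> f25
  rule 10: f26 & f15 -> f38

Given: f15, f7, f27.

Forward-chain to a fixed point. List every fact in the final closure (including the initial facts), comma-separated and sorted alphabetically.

f1, f13, f15, f18, f25, f26, f27, f38, f7, f8

[1] rule 2 [f27 -> f13]. ⇒ new: f13.
[2] rule 3 [f13 -> f1]. ⇒ new: f1.
[3] rule 6 [f1 -> f26]. ⇒ new: f26.
[4] rule 10 [f26 & f15 -> f38]. ⇒ new: f38.
[5] rule 1 [f38 -> f8]; rule 9 [f38 & f15 -> f25]. ⇒ new: f8, f25.
[6] rule 5 [f8 -> f18]. ⇒ new: f18.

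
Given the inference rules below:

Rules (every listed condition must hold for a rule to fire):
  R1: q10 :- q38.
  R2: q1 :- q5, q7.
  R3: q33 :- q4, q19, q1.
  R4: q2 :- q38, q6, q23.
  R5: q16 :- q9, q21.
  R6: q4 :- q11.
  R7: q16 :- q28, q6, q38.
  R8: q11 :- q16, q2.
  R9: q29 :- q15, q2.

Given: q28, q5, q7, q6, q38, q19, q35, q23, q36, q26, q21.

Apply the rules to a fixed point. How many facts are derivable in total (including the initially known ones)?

18

Round 1: R1 [q10 :- q38.]; R2 [q1 :- q5, q7.]; R4 [q2 :- q38, q6, q23.]; R7 [q16 :- q28, q6, q38.]. New: q10, q1, q2, q16.
Round 2: R8 [q11 :- q16, q2.]. New: q11.
Round 3: R6 [q4 :- q11.]. New: q4.
Round 4: R3 [q33 :- q4, q19, q1.]. New: q33.
Closure: {q1, q10, q11, q16, q19, q2, q21, q23, q26, q28, q33, q35, q36, q38, q4, q5, q6, q7} — 18 facts.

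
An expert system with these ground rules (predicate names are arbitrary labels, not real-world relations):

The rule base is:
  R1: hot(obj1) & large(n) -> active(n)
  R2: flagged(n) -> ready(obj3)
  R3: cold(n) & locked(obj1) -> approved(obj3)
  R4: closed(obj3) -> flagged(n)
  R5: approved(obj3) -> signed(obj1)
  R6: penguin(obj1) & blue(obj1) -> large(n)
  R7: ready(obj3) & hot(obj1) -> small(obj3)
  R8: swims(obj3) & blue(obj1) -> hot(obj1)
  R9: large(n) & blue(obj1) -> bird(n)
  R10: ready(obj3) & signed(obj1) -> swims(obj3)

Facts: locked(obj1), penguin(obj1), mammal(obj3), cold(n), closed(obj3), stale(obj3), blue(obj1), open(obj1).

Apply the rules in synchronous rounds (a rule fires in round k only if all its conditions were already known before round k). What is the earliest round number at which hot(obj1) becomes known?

Round 1: R3 [cold(n) & locked(obj1) -> approved(obj3)]; R4 [closed(obj3) -> flagged(n)]; R6 [penguin(obj1) & blue(obj1) -> large(n)]. Adds approved(obj3), flagged(n), large(n).
Round 2: R2 [flagged(n) -> ready(obj3)]; R5 [approved(obj3) -> signed(obj1)]; R9 [large(n) & blue(obj1) -> bird(n)]. Adds ready(obj3), signed(obj1), bird(n).
Round 3: R10 [ready(obj3) & signed(obj1) -> swims(obj3)]. Adds swims(obj3).
Round 4: R8 [swims(obj3) & blue(obj1) -> hot(obj1)]. Adds hot(obj1).
hot(obj1) first appears in round 4.

4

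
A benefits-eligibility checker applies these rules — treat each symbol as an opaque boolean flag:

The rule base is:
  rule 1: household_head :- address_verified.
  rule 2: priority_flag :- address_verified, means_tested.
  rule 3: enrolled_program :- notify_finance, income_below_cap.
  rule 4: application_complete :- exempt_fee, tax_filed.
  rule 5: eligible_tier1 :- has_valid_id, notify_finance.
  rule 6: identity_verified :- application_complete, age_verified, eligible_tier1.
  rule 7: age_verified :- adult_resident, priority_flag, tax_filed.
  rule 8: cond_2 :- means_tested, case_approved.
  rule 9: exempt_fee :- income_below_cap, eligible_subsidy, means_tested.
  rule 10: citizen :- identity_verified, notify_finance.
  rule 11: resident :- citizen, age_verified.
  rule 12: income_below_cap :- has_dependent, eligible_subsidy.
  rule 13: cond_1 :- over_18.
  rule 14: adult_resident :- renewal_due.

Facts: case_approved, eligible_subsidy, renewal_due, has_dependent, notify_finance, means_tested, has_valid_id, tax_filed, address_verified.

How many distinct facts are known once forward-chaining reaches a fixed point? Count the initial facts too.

[1] rule 1 [household_head :- address_verified.]; rule 2 [priority_flag :- address_verified, means_tested.]; rule 5 [eligible_tier1 :- has_valid_id, notify_finance.]; rule 8 [cond_2 :- means_tested, case_approved.]; rule 12 [income_below_cap :- has_dependent, eligible_subsidy.]; rule 14 [adult_resident :- renewal_due.]. ⇒ new: household_head, priority_flag, eligible_tier1, cond_2, income_below_cap, adult_resident.
[2] rule 3 [enrolled_program :- notify_finance, income_below_cap.]; rule 7 [age_verified :- adult_resident, priority_flag, tax_filed.]; rule 9 [exempt_fee :- income_below_cap, eligible_subsidy, means_tested.]. ⇒ new: enrolled_program, age_verified, exempt_fee.
[3] rule 4 [application_complete :- exempt_fee, tax_filed.]. ⇒ new: application_complete.
[4] rule 6 [identity_verified :- application_complete, age_verified, eligible_tier1.]. ⇒ new: identity_verified.
[5] rule 10 [citizen :- identity_verified, notify_finance.]. ⇒ new: citizen.
[6] rule 11 [resident :- citizen, age_verified.]. ⇒ new: resident.
Closure: {address_verified, adult_resident, age_verified, application_complete, case_approved, citizen, cond_2, eligible_subsidy, eligible_tier1, enrolled_program, exempt_fee, has_dependent, has_valid_id, household_head, identity_verified, income_below_cap, means_tested, notify_finance, priority_flag, renewal_due, resident, tax_filed} — 22 facts.

22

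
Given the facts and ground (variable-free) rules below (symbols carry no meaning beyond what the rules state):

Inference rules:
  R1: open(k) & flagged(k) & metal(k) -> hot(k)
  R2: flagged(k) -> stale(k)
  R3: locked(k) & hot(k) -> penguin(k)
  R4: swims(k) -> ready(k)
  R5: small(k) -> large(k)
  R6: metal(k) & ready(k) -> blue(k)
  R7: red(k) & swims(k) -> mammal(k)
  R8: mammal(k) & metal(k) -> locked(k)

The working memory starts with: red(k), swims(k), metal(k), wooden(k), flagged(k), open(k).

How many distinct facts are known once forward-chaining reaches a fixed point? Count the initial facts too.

13

[1] R1 [open(k) & flagged(k) & metal(k) -> hot(k)]; R2 [flagged(k) -> stale(k)]; R4 [swims(k) -> ready(k)]; R7 [red(k) & swims(k) -> mammal(k)]. ⇒ new: hot(k), stale(k), ready(k), mammal(k).
[2] R6 [metal(k) & ready(k) -> blue(k)]; R8 [mammal(k) & metal(k) -> locked(k)]. ⇒ new: blue(k), locked(k).
[3] R3 [locked(k) & hot(k) -> penguin(k)]. ⇒ new: penguin(k).
Closure: {blue(k), flagged(k), hot(k), locked(k), mammal(k), metal(k), open(k), penguin(k), ready(k), red(k), stale(k), swims(k), wooden(k)} — 13 facts.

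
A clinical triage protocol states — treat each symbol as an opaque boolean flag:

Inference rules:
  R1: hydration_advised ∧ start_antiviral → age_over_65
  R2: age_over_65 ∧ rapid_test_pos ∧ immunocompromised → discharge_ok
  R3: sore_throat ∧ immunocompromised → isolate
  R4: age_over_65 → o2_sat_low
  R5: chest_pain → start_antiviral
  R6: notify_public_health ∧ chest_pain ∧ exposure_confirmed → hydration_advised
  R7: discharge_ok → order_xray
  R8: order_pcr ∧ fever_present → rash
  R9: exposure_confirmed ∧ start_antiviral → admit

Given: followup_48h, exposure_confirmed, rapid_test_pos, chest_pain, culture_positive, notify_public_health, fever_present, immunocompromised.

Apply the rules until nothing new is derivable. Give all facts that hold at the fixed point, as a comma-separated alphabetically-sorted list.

admit, age_over_65, chest_pain, culture_positive, discharge_ok, exposure_confirmed, fever_present, followup_48h, hydration_advised, immunocompromised, notify_public_health, o2_sat_low, order_xray, rapid_test_pos, start_antiviral

Round 1: R5 [chest_pain → start_antiviral]; R6 [notify_public_health ∧ chest_pain ∧ exposure_confirmed → hydration_advised]. Adds start_antiviral, hydration_advised.
Round 2: R1 [hydration_advised ∧ start_antiviral → age_over_65]; R9 [exposure_confirmed ∧ start_antiviral → admit]. Adds age_over_65, admit.
Round 3: R2 [age_over_65 ∧ rapid_test_pos ∧ immunocompromised → discharge_ok]; R4 [age_over_65 → o2_sat_low]. Adds discharge_ok, o2_sat_low.
Round 4: R7 [discharge_ok → order_xray]. Adds order_xray.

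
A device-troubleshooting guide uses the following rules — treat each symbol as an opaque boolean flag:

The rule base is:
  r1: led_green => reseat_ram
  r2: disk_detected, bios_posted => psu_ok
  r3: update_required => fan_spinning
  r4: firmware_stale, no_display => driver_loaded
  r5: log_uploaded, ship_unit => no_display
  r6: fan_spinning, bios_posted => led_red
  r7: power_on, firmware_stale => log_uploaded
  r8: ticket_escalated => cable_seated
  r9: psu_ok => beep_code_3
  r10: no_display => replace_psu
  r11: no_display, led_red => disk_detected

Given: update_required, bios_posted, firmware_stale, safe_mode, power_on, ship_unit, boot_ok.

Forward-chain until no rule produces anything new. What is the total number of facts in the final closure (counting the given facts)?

Round 1 fires r3, r7, giving fan_spinning, log_uploaded.
Round 2 fires r5, r6, giving no_display, led_red.
Round 3 fires r4, r10, r11, giving driver_loaded, replace_psu, disk_detected.
Round 4 fires r2, giving psu_ok.
Round 5 fires r9, giving beep_code_3.
Closure: {beep_code_3, bios_posted, boot_ok, disk_detected, driver_loaded, fan_spinning, firmware_stale, led_red, log_uploaded, no_display, power_on, psu_ok, replace_psu, safe_mode, ship_unit, update_required} — 16 facts.

16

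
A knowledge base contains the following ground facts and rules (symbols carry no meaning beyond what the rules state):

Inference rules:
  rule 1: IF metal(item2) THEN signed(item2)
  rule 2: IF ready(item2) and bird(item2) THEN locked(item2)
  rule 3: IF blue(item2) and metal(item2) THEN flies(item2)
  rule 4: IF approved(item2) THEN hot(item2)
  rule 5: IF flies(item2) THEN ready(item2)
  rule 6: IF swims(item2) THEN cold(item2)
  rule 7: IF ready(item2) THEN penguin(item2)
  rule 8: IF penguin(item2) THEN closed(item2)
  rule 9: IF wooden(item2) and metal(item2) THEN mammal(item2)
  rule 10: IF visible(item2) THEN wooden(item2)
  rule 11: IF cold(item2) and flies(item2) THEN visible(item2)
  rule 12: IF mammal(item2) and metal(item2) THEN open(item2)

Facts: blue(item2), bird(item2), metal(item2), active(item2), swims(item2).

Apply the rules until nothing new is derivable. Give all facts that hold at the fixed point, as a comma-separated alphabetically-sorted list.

active(item2), bird(item2), blue(item2), closed(item2), cold(item2), flies(item2), locked(item2), mammal(item2), metal(item2), open(item2), penguin(item2), ready(item2), signed(item2), swims(item2), visible(item2), wooden(item2)

[1] rule 1 [IF metal(item2) THEN signed(item2)]; rule 3 [IF blue(item2) and metal(item2) THEN flies(item2)]; rule 6 [IF swims(item2) THEN cold(item2)]. ⇒ new: signed(item2), flies(item2), cold(item2).
[2] rule 5 [IF flies(item2) THEN ready(item2)]; rule 11 [IF cold(item2) and flies(item2) THEN visible(item2)]. ⇒ new: ready(item2), visible(item2).
[3] rule 2 [IF ready(item2) and bird(item2) THEN locked(item2)]; rule 7 [IF ready(item2) THEN penguin(item2)]; rule 10 [IF visible(item2) THEN wooden(item2)]. ⇒ new: locked(item2), penguin(item2), wooden(item2).
[4] rule 8 [IF penguin(item2) THEN closed(item2)]; rule 9 [IF wooden(item2) and metal(item2) THEN mammal(item2)]. ⇒ new: closed(item2), mammal(item2).
[5] rule 12 [IF mammal(item2) and metal(item2) THEN open(item2)]. ⇒ new: open(item2).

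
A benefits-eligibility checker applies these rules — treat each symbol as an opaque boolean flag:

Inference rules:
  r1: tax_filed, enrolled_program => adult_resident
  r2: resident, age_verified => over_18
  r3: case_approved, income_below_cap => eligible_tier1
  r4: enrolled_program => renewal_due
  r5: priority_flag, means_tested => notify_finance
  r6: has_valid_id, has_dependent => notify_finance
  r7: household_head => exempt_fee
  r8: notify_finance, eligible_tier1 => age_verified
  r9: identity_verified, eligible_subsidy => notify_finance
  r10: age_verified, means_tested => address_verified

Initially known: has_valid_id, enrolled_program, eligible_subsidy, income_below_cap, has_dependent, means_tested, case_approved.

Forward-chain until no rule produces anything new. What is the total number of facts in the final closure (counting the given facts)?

12

Round 1: r3 [case_approved, income_below_cap => eligible_tier1]; r4 [enrolled_program => renewal_due]; r6 [has_valid_id, has_dependent => notify_finance]. Adds eligible_tier1, renewal_due, notify_finance.
Round 2: r8 [notify_finance, eligible_tier1 => age_verified]. Adds age_verified.
Round 3: r10 [age_verified, means_tested => address_verified]. Adds address_verified.
Closure: {address_verified, age_verified, case_approved, eligible_subsidy, eligible_tier1, enrolled_program, has_dependent, has_valid_id, income_below_cap, means_tested, notify_finance, renewal_due} — 12 facts.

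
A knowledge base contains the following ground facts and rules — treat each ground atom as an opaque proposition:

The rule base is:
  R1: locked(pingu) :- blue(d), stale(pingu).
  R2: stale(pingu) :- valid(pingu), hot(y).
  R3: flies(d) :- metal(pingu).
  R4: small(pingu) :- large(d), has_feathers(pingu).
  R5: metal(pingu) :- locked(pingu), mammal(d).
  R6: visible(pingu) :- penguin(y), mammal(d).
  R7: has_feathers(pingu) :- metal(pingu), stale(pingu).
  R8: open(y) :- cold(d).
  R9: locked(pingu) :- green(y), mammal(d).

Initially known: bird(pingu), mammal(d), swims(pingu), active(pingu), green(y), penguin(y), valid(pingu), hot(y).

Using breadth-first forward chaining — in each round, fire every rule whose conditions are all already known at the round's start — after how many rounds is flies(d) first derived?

3

Round 1 fires R2, R6, R9, giving stale(pingu), visible(pingu), locked(pingu).
Round 2 fires R5, giving metal(pingu).
Round 3 fires R3, R7, giving flies(d), has_feathers(pingu).
flies(d) first appears in round 3.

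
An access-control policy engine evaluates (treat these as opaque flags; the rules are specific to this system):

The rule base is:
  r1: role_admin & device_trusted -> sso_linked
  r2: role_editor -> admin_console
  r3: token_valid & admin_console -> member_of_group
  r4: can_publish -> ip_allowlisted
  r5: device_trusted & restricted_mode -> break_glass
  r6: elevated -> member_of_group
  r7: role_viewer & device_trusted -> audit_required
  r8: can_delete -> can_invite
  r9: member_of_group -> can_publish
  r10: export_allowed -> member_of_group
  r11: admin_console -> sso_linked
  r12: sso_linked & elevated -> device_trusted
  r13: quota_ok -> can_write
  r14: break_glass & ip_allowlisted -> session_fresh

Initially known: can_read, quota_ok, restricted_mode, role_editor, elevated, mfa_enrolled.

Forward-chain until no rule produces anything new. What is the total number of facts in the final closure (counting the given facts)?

15

Round 1: r2 [role_editor -> admin_console]; r6 [elevated -> member_of_group]; r13 [quota_ok -> can_write]. Adds admin_console, member_of_group, can_write.
Round 2: r9 [member_of_group -> can_publish]; r11 [admin_console -> sso_linked]. Adds can_publish, sso_linked.
Round 3: r4 [can_publish -> ip_allowlisted]; r12 [sso_linked & elevated -> device_trusted]. Adds ip_allowlisted, device_trusted.
Round 4: r5 [device_trusted & restricted_mode -> break_glass]. Adds break_glass.
Round 5: r14 [break_glass & ip_allowlisted -> session_fresh]. Adds session_fresh.
Closure: {admin_console, break_glass, can_publish, can_read, can_write, device_trusted, elevated, ip_allowlisted, member_of_group, mfa_enrolled, quota_ok, restricted_mode, role_editor, session_fresh, sso_linked} — 15 facts.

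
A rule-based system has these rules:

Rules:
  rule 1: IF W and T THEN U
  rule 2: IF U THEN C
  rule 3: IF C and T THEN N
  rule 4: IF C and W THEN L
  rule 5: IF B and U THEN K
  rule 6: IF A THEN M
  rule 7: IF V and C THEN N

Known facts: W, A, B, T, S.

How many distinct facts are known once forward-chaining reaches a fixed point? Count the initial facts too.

Round 1 — rule 1, rule 6, derive U, M.
Round 2 — rule 2, rule 5, derive C, K.
Round 3 — rule 3, rule 4, derive N, L.
Closure: {A, B, C, K, L, M, N, S, T, U, W} — 11 facts.

11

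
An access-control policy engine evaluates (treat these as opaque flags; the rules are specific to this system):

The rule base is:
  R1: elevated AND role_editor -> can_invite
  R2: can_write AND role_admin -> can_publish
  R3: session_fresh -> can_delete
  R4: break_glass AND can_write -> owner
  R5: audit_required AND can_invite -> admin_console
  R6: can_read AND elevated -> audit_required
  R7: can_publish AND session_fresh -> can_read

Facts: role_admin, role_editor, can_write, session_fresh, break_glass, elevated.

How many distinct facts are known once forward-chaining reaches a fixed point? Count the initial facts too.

13

Round 1: R1 [elevated AND role_editor -> can_invite]; R2 [can_write AND role_admin -> can_publish]; R3 [session_fresh -> can_delete]; R4 [break_glass AND can_write -> owner]. New: can_invite, can_publish, can_delete, owner.
Round 2: R7 [can_publish AND session_fresh -> can_read]. New: can_read.
Round 3: R6 [can_read AND elevated -> audit_required]. New: audit_required.
Round 4: R5 [audit_required AND can_invite -> admin_console]. New: admin_console.
Closure: {admin_console, audit_required, break_glass, can_delete, can_invite, can_publish, can_read, can_write, elevated, owner, role_admin, role_editor, session_fresh} — 13 facts.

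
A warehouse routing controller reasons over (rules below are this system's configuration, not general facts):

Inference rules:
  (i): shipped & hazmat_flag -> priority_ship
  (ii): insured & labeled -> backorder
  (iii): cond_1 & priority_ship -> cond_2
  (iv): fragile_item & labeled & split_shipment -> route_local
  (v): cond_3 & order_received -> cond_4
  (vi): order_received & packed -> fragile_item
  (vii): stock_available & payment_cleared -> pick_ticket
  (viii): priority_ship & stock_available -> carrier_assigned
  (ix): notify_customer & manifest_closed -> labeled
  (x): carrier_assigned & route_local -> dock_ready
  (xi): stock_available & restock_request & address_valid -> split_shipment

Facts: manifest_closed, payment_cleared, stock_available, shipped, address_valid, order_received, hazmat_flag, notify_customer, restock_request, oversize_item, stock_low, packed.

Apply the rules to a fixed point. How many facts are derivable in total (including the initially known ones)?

20

Round 1: (i) [shipped & hazmat_flag -> priority_ship]; (vi) [order_received & packed -> fragile_item]; (vii) [stock_available & payment_cleared -> pick_ticket]; (ix) [notify_customer & manifest_closed -> labeled]; (xi) [stock_available & restock_request & address_valid -> split_shipment]. Adds priority_ship, fragile_item, pick_ticket, labeled, split_shipment.
Round 2: (iv) [fragile_item & labeled & split_shipment -> route_local]; (viii) [priority_ship & stock_available -> carrier_assigned]. Adds route_local, carrier_assigned.
Round 3: (x) [carrier_assigned & route_local -> dock_ready]. Adds dock_ready.
Closure: {address_valid, carrier_assigned, dock_ready, fragile_item, hazmat_flag, labeled, manifest_closed, notify_customer, order_received, oversize_item, packed, payment_cleared, pick_ticket, priority_ship, restock_request, route_local, shipped, split_shipment, stock_available, stock_low} — 20 facts.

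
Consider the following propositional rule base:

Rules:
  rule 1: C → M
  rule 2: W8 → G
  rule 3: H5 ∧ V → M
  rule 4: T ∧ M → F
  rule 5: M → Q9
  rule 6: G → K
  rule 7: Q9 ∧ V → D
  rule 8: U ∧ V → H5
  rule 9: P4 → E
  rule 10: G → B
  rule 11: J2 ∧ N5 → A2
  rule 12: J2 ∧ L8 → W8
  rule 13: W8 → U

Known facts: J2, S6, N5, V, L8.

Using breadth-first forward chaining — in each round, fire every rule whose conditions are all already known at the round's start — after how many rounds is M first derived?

4

[1] rule 11 [J2 ∧ N5 → A2]; rule 12 [J2 ∧ L8 → W8]. ⇒ new: A2, W8.
[2] rule 2 [W8 → G]; rule 13 [W8 → U]. ⇒ new: G, U.
[3] rule 6 [G → K]; rule 8 [U ∧ V → H5]; rule 10 [G → B]. ⇒ new: K, H5, B.
[4] rule 3 [H5 ∧ V → M]. ⇒ new: M.
M first appears in round 4.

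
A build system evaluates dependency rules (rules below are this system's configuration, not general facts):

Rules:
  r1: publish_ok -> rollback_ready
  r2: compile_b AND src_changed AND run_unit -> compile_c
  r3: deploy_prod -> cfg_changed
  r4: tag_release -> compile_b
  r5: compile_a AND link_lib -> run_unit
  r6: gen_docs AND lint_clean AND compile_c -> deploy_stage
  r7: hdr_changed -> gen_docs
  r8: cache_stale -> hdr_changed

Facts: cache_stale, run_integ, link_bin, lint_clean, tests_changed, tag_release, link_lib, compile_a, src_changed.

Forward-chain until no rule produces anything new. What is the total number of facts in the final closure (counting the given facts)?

15

Round 1: r4 [tag_release -> compile_b]; r5 [compile_a AND link_lib -> run_unit]; r8 [cache_stale -> hdr_changed]. Adds compile_b, run_unit, hdr_changed.
Round 2: r2 [compile_b AND src_changed AND run_unit -> compile_c]; r7 [hdr_changed -> gen_docs]. Adds compile_c, gen_docs.
Round 3: r6 [gen_docs AND lint_clean AND compile_c -> deploy_stage]. Adds deploy_stage.
Closure: {cache_stale, compile_a, compile_b, compile_c, deploy_stage, gen_docs, hdr_changed, link_bin, link_lib, lint_clean, run_integ, run_unit, src_changed, tag_release, tests_changed} — 15 facts.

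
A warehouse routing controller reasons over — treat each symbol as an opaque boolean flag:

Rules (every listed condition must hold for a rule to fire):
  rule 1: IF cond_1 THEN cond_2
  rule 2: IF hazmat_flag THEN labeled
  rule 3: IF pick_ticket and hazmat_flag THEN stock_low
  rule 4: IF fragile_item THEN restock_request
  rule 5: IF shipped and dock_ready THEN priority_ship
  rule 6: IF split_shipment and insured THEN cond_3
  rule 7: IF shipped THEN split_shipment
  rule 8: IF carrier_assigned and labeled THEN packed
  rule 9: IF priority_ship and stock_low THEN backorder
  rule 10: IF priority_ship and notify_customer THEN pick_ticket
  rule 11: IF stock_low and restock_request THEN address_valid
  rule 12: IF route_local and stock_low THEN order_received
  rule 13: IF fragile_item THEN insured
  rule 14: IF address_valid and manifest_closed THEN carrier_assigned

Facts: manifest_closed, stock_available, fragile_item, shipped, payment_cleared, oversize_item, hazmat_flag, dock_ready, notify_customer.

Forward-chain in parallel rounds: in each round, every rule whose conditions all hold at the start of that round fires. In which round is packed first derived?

6

Round 1 fires rule 2, rule 4, rule 5, rule 7, rule 13, giving labeled, restock_request, priority_ship, split_shipment, insured.
Round 2 fires rule 6, rule 10, giving cond_3, pick_ticket.
Round 3 fires rule 3, giving stock_low.
Round 4 fires rule 9, rule 11, giving backorder, address_valid.
Round 5 fires rule 14, giving carrier_assigned.
Round 6 fires rule 8, giving packed.
packed first appears in round 6.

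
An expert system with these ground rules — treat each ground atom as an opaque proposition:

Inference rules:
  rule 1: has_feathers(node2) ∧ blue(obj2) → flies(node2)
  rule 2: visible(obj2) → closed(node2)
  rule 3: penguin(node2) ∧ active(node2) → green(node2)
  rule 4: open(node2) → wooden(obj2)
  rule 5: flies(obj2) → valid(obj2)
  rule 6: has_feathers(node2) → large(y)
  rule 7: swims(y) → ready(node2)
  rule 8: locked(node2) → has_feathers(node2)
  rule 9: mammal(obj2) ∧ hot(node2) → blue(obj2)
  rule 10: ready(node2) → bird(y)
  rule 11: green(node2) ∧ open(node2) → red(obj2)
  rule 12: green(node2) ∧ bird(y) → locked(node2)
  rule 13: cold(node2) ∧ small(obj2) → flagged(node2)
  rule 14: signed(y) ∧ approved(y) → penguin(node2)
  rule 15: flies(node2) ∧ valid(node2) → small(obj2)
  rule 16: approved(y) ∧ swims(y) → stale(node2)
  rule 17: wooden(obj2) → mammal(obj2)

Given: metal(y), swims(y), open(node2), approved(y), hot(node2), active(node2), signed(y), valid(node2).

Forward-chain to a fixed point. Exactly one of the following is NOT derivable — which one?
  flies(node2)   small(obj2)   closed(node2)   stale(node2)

[1] rule 4 [open(node2) → wooden(obj2)]; rule 7 [swims(y) → ready(node2)]; rule 14 [signed(y) ∧ approved(y) → penguin(node2)]; rule 16 [approved(y) ∧ swims(y) → stale(node2)]. ⇒ new: wooden(obj2), ready(node2), penguin(node2), stale(node2).
[2] rule 3 [penguin(node2) ∧ active(node2) → green(node2)]; rule 10 [ready(node2) → bird(y)]; rule 17 [wooden(obj2) → mammal(obj2)]. ⇒ new: green(node2), bird(y), mammal(obj2).
[3] rule 9 [mammal(obj2) ∧ hot(node2) → blue(obj2)]; rule 11 [green(node2) ∧ open(node2) → red(obj2)]; rule 12 [green(node2) ∧ bird(y) → locked(node2)]. ⇒ new: blue(obj2), red(obj2), locked(node2).
[4] rule 8 [locked(node2) → has_feathers(node2)]. ⇒ new: has_feathers(node2).
[5] rule 1 [has_feathers(node2) ∧ blue(obj2) → flies(node2)]; rule 6 [has_feathers(node2) → large(y)]. ⇒ new: flies(node2), large(y).
[6] rule 15 [flies(node2) ∧ valid(node2) → small(obj2)]. ⇒ new: small(obj2).
Derived: flies(node2) (round 5), stale(node2) (round 1), small(obj2) (round 6). closed(node2) never appears in any round.

closed(node2)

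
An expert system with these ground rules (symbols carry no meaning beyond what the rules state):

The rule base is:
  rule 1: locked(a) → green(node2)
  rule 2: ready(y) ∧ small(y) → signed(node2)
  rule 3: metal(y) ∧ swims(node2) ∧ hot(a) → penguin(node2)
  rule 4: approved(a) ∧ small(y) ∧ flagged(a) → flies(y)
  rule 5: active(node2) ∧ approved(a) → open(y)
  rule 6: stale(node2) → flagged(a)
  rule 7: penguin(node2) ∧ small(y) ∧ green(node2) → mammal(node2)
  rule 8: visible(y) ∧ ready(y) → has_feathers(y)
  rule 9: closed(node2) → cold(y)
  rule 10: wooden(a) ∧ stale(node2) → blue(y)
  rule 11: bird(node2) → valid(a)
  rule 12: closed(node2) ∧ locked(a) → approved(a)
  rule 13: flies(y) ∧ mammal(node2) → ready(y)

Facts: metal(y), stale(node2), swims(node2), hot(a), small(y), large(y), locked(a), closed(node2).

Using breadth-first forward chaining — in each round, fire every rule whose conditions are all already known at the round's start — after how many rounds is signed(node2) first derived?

[1] rule 1 [locked(a) → green(node2)]; rule 3 [metal(y) ∧ swims(node2) ∧ hot(a) → penguin(node2)]; rule 6 [stale(node2) → flagged(a)]; rule 9 [closed(node2) → cold(y)]; rule 12 [closed(node2) ∧ locked(a) → approved(a)]. ⇒ new: green(node2), penguin(node2), flagged(a), cold(y), approved(a).
[2] rule 4 [approved(a) ∧ small(y) ∧ flagged(a) → flies(y)]; rule 7 [penguin(node2) ∧ small(y) ∧ green(node2) → mammal(node2)]. ⇒ new: flies(y), mammal(node2).
[3] rule 13 [flies(y) ∧ mammal(node2) → ready(y)]. ⇒ new: ready(y).
[4] rule 2 [ready(y) ∧ small(y) → signed(node2)]. ⇒ new: signed(node2).
signed(node2) first appears in round 4.

4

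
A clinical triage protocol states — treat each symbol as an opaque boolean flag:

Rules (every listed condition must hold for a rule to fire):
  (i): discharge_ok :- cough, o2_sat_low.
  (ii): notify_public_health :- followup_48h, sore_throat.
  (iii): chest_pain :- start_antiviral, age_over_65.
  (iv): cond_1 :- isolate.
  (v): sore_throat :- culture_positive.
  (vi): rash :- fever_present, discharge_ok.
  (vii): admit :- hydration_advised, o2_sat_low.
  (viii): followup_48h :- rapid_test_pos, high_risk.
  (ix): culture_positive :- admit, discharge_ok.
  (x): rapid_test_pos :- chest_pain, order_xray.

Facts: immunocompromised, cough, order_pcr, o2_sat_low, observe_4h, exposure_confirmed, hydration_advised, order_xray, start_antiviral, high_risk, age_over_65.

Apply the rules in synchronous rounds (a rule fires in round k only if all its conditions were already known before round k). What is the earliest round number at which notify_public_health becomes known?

Round 1 — (i), (iii), (vii), derive discharge_ok, chest_pain, admit.
Round 2 — (ix), (x), derive culture_positive, rapid_test_pos.
Round 3 — (v), (viii), derive sore_throat, followup_48h.
Round 4 — (ii), derive notify_public_health.
notify_public_health first appears in round 4.

4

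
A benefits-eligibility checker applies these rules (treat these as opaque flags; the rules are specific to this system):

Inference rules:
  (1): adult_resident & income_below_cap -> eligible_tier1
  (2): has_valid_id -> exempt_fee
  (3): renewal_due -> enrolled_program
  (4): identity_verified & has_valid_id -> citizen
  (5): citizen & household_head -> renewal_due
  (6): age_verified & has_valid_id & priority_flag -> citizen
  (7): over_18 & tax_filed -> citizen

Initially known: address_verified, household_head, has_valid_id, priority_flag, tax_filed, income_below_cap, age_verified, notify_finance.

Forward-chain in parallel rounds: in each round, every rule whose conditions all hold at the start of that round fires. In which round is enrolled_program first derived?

3

Round 1: (2) [has_valid_id -> exempt_fee]; (6) [age_verified & has_valid_id & priority_flag -> citizen]. New: exempt_fee, citizen.
Round 2: (5) [citizen & household_head -> renewal_due]. New: renewal_due.
Round 3: (3) [renewal_due -> enrolled_program]. New: enrolled_program.
enrolled_program first appears in round 3.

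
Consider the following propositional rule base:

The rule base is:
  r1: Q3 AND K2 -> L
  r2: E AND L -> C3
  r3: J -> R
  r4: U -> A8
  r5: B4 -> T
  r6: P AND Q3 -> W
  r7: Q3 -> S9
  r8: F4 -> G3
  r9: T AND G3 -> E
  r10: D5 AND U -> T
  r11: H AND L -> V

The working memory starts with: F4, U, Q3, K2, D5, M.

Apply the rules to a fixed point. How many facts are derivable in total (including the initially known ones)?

[1] r1 [Q3 AND K2 -> L]; r4 [U -> A8]; r7 [Q3 -> S9]; r8 [F4 -> G3]; r10 [D5 AND U -> T]. ⇒ new: L, A8, S9, G3, T.
[2] r9 [T AND G3 -> E]. ⇒ new: E.
[3] r2 [E AND L -> C3]. ⇒ new: C3.
Closure: {A8, C3, D5, E, F4, G3, K2, L, M, Q3, S9, T, U} — 13 facts.

13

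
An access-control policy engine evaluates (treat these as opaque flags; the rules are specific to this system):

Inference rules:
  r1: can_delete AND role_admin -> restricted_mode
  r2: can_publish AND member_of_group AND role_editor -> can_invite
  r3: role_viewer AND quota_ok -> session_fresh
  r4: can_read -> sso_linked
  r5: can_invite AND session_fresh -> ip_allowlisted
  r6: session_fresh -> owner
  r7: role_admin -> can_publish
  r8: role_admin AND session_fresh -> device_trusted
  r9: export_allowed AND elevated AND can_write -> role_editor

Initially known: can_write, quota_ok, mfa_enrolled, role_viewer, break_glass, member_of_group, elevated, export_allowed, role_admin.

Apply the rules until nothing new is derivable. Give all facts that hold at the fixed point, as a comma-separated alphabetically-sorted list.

Round 1: r3 [role_viewer AND quota_ok -> session_fresh]; r7 [role_admin -> can_publish]; r9 [export_allowed AND elevated AND can_write -> role_editor]. Adds session_fresh, can_publish, role_editor.
Round 2: r2 [can_publish AND member_of_group AND role_editor -> can_invite]; r6 [session_fresh -> owner]; r8 [role_admin AND session_fresh -> device_trusted]. Adds can_invite, owner, device_trusted.
Round 3: r5 [can_invite AND session_fresh -> ip_allowlisted]. Adds ip_allowlisted.

break_glass, can_invite, can_publish, can_write, device_trusted, elevated, export_allowed, ip_allowlisted, member_of_group, mfa_enrolled, owner, quota_ok, role_admin, role_editor, role_viewer, session_fresh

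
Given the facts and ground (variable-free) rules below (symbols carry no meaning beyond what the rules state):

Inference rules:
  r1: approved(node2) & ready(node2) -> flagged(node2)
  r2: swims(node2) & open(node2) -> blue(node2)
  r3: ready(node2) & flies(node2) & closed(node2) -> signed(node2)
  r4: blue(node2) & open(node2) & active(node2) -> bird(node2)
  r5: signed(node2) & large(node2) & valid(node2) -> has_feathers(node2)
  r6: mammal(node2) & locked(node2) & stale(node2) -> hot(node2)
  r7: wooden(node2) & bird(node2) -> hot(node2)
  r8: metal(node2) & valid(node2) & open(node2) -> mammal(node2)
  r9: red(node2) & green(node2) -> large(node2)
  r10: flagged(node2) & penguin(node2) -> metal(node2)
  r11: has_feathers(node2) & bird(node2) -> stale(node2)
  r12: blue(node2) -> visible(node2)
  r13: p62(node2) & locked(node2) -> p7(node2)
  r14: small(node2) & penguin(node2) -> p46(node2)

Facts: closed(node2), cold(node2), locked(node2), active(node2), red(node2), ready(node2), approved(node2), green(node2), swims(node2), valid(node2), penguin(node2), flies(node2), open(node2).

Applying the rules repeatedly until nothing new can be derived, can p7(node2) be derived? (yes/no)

no

Round 1 fires r1, r2, r3, r9, giving flagged(node2), blue(node2), signed(node2), large(node2).
Round 2 fires r4, r5, r10, r12, giving bird(node2), has_feathers(node2), metal(node2), visible(node2).
Round 3 fires r8, r11, giving mammal(node2), stale(node2).
Round 4 fires r6, giving hot(node2).
Fixed point reached. p7(node2) is concluded only by r13; r13 needs p62(node2) (never derived).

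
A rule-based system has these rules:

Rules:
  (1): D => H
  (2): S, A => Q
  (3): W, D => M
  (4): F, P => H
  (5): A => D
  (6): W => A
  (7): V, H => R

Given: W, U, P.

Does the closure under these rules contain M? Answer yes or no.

yes

Round 1: (6) [W => A]. New: A.
Round 2: (5) [A => D]. New: D.
Round 3: (1) [D => H]; (3) [W, D => M]. New: H, M.
M appears in round 3, so it is derivable.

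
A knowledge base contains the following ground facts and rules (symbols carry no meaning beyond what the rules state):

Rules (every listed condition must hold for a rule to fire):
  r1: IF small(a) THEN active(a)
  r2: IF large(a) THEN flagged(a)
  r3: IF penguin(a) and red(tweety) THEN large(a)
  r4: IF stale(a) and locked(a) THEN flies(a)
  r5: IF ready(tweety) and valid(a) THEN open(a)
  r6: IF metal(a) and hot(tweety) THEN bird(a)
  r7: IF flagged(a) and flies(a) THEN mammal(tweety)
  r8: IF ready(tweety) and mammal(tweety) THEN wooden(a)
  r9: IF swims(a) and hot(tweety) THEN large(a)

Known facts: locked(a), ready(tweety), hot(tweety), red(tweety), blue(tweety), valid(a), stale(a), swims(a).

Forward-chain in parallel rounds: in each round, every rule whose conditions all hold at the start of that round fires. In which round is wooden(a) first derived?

4

Round 1: r4 [IF stale(a) and locked(a) THEN flies(a)]; r5 [IF ready(tweety) and valid(a) THEN open(a)]; r9 [IF swims(a) and hot(tweety) THEN large(a)]. New: flies(a), open(a), large(a).
Round 2: r2 [IF large(a) THEN flagged(a)]. New: flagged(a).
Round 3: r7 [IF flagged(a) and flies(a) THEN mammal(tweety)]. New: mammal(tweety).
Round 4: r8 [IF ready(tweety) and mammal(tweety) THEN wooden(a)]. New: wooden(a).
wooden(a) first appears in round 4.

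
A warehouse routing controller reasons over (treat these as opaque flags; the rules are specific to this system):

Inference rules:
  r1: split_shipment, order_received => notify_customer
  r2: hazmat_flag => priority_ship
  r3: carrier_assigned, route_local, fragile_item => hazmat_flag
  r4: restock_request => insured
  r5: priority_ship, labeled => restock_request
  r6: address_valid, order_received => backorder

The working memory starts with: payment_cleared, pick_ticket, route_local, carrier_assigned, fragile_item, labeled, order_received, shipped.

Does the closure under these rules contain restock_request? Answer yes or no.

Round 1: r3 [carrier_assigned, route_local, fragile_item => hazmat_flag]. Adds hazmat_flag.
Round 2: r2 [hazmat_flag => priority_ship]. Adds priority_ship.
Round 3: r5 [priority_ship, labeled => restock_request]. Adds restock_request.
Round 4: r4 [restock_request => insured]. Adds insured.
restock_request appears in round 3, so it is derivable.

yes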